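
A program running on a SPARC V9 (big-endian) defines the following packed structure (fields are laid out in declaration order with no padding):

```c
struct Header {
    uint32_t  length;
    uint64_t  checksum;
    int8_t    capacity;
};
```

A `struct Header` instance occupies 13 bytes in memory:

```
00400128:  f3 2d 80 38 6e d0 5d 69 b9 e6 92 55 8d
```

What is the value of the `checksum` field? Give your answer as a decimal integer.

7984984847999734357

`checksum` follows `length` (4 bytes), so it starts at byte offset 4 and occupies 8 bytes.
Bytes at offsets 4..11: 6E D0 5D 69 B9 E6 92 55.
In big-endian order the high byte comes first in memory.
The bytes are already most-significant first: 0x6ED05D69B9E69255.
0x6ED05D69B9E69255 = 7984984847999734357.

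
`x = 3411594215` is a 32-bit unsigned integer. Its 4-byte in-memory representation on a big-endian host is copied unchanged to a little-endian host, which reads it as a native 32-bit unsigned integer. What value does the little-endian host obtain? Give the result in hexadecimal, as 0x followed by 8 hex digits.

3411594215 in 32-bit hexadecimal is 0xCB58CBE7.
Stored big-endian, the bytes at ascending addresses are CB 58 CB E7.
Read back as little-endian, the first byte is least significant, giving 0xE7CB58CB.

0xE7CB58CB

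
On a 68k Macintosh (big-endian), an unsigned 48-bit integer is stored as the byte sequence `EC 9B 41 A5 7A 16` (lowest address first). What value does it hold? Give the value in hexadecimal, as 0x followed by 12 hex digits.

Big-endian: lowest address holds the most-significant byte.
The bytes are already most-significant first: 0xEC9B41A57A16.

0xEC9B41A57A16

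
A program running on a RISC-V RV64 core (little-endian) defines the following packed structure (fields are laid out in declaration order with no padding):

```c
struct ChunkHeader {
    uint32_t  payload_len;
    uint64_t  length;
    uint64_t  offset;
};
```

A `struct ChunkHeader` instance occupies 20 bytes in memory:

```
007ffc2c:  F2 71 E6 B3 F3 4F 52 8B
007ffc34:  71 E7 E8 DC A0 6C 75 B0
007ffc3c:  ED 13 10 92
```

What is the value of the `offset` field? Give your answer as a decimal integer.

`offset` follows `payload_len` (4 B), `length` (8 B), so it starts at offset 4 + 8 = 12 and occupies 8 bytes.
Bytes at offsets 12..19: A0 6C 75 B0 ED 13 10 92.
Little-endian: lowest address holds the least-significant byte.
Reassemble most-significant byte first: 92 10 13 ED B0 75 6C A0 → 0x921013EDB0756CA0.
0x921013EDB0756CA0 = 10524934240753511584.

10524934240753511584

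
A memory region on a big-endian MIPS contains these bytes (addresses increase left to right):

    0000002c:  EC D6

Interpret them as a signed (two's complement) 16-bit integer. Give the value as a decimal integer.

Big-endian stores the most-significant byte at the lowest address.
The bytes are already most-significant first: 0xECD6.
Top bit is set, so as a signed 16-bit value this is 0xECD6 − 2^16 = -4906.

-4906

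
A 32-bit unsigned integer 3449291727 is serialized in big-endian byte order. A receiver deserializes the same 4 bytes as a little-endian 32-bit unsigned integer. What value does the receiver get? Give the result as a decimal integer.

3473119437

3449291727 in 32-bit hexadecimal is 0xCD9803CF.
Stored big-endian, the bytes at ascending addresses are CD 98 03 CF.
Read back as little-endian, the first byte is least significant, giving 0xCF0398CD.
0xCF0398CD = 3473119437.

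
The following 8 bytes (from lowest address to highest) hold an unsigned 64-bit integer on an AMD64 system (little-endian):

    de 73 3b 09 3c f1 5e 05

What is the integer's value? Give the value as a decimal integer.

387011858155664350

Little-endian stores the least-significant byte at the lowest address.
Reassemble most-significant byte first: 05 5E F1 3C 09 3B 73 DE → 0x055EF13C093B73DE.
0x055EF13C093B73DE = 387011858155664350.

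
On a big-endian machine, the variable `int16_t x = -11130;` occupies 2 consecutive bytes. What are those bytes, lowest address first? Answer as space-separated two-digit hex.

Two's complement of -11130 in 16 bits: 11130 = 0x2B7A; invert → 0xD485; add 1 → 0xD486.
Split into bytes (most-significant first): D4 86.
Big-endian stores the most-significant byte at the lowest address.
So the memory order matches the most-significant-first order: D4 86.

D4 86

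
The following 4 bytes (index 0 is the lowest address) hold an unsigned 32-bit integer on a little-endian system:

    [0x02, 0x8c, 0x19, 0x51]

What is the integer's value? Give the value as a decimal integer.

1360628738

Little-endian: lowest address holds the least-significant byte.
Reassemble most-significant byte first: 51 19 8C 02 → 0x51198C02.
0x51198C02 = 1360628738.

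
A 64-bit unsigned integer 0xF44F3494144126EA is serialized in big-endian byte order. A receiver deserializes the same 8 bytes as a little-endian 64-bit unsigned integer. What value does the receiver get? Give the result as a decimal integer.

Stored big-endian, the bytes at ascending addresses are F4 4F 34 94 14 41 26 EA.
Read back as little-endian, the first byte is least significant, giving 0xEA26411494344FF4.
0xEA26411494344FF4 = 16872244610631749620.

16872244610631749620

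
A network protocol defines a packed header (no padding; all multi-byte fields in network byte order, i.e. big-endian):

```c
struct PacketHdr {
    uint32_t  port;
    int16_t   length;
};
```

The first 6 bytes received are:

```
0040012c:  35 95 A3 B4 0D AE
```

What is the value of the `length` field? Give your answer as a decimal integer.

`length` follows `port` (4 bytes), so it starts at byte offset 4 and occupies 2 bytes.
Bytes at offsets 4..5: 0D AE.
Big-endian: lowest address holds the most-significant byte.
The bytes are already most-significant first: 0x0DAE.
0x0DAE = 3502.

3502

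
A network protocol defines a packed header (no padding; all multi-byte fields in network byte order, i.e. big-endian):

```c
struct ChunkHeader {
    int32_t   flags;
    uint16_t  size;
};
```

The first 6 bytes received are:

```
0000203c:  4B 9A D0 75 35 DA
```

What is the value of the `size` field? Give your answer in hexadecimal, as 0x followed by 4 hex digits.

`size` follows `flags` (4 bytes), so it starts at byte offset 4 and occupies 2 bytes.
Bytes at offsets 4..5: 35 DA.
Big-endian: lowest address holds the most-significant byte.
The bytes are already most-significant first: 0x35DA.

0x35DA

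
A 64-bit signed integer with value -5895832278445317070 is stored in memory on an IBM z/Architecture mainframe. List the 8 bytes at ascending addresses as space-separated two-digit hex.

AE 2D CB C7 BB FC 24 32

Two's complement of -5895832278445317070 in 64 bits: 5895832278445317070 = 0x51D234384403DBCE; invert → 0xAE2DCBC7BBFC2431; add 1 → 0xAE2DCBC7BBFC2432.
Split into bytes (most-significant first): AE 2D CB C7 BB FC 24 32.
In big-endian order the high byte comes first in memory.
So the memory order matches the most-significant-first order: AE 2D CB C7 BB FC 24 32.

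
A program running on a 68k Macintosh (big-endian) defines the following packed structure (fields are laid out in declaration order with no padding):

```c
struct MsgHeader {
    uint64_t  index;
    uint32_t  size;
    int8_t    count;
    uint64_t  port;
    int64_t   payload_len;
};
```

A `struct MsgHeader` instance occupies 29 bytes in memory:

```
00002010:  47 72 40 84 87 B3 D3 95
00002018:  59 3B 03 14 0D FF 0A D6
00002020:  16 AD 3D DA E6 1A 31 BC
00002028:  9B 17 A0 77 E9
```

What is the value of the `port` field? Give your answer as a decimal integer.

`port` follows `index` (8 B), `size` (4 B), `count` (1 B), so it starts at offset 8 + 4 + 1 = 13 and occupies 8 bytes.
Bytes at offsets 13..20: FF 0A D6 16 AD 3D DA E6.
Big-endian: lowest address holds the most-significant byte.
The bytes are already most-significant first: 0xFF0AD616AD3DDAE6.
0xFF0AD616AD3DDAE6 = 18377736622322866918.

18377736622322866918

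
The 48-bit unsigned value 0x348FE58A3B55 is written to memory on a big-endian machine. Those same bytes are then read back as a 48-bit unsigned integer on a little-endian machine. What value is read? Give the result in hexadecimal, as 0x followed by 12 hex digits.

Stored big-endian, the bytes at ascending addresses are 34 8F E5 8A 3B 55.
Read back as little-endian, the first byte is least significant, giving 0x553B8AE58F34.

0x553B8AE58F34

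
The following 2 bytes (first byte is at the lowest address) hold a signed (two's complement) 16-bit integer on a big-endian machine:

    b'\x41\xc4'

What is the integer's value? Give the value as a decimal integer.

Big-endian stores the most-significant byte at the lowest address.
The bytes are already most-significant first: 0x41C4.
0x41C4 = 16836.

16836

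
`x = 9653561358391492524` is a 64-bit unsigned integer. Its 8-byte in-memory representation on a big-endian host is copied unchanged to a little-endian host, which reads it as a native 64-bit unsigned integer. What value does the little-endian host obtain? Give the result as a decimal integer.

12447769741237876869

9653561358391492524 in 64-bit hexadecimal is 0x85F856E8A05CBFAC.
Stored big-endian, the bytes at ascending addresses are 85 F8 56 E8 A0 5C BF AC.
Read back as little-endian, the first byte is least significant, giving 0xACBF5CA0E856F885.
0xACBF5CA0E856F885 = 12447769741237876869.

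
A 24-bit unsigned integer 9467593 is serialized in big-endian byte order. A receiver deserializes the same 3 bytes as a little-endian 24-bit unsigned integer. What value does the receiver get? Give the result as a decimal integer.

9467593 in 24-bit hexadecimal is 0x9076C9.
Stored big-endian, the bytes at ascending addresses are 90 76 C9.
Read back as little-endian, the first byte is least significant, giving 0xC97690.
0xC97690 = 13203088.

13203088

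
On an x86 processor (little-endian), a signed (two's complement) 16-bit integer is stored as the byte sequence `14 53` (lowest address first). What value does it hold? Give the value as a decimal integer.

21268

Little-endian: lowest address holds the least-significant byte.
Reassemble most-significant byte first: 53 14 → 0x5314.
0x5314 = 21268.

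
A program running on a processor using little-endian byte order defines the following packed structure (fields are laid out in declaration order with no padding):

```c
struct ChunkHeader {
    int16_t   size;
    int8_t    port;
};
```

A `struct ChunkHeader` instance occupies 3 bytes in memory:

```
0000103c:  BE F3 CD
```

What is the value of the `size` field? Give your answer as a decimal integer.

-3138

`size` is the first field, at byte offset 0, occupying 2 bytes.
Bytes at offsets 0..1: BE F3.
Little-endian: lowest address holds the least-significant byte.
Reassemble most-significant byte first: F3 BE → 0xF3BE.
Top bit is set, so as a signed 16-bit value this is 0xF3BE − 2^16 = -3138.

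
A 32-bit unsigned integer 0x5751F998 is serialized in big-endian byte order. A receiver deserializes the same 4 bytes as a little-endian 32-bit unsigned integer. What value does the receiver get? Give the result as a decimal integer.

Stored big-endian, the bytes at ascending addresses are 57 51 F9 98.
Read back as little-endian, the first byte is least significant, giving 0x98F95157.
0x98F95157 = 2566476119.

2566476119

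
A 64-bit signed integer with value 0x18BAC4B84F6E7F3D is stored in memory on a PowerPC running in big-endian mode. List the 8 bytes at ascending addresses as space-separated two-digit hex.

18 BA C4 B8 4F 6E 7F 3D

Split into bytes (most-significant first): 18 BA C4 B8 4F 6E 7F 3D.
Big-endian: lowest address holds the most-significant byte.
So the memory order matches the most-significant-first order: 18 BA C4 B8 4F 6E 7F 3D.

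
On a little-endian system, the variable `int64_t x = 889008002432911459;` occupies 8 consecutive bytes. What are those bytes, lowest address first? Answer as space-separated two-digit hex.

63 48 7E 6B 11 64 56 0C

889008002432911459 in hexadecimal, padded to 64 bits, is 0x0C5664116B7E4863.
Split into bytes (most-significant first): 0C 56 64 11 6B 7E 48 63.
In little-endian order the low byte comes first in memory.
So at ascending addresses the bytes are 63 48 7E 6B 11 64 56 0C.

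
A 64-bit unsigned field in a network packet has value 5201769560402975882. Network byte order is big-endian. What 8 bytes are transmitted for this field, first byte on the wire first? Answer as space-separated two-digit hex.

48 30 65 DA E3 42 5C 8A

5201769560402975882 in hexadecimal, padded to 64 bits, is 0x483065DAE3425C8A.
Split into bytes (most-significant first): 48 30 65 DA E3 42 5C 8A.
In big-endian order the high byte comes first in memory.
So the memory order matches the most-significant-first order: 48 30 65 DA E3 42 5C 8A.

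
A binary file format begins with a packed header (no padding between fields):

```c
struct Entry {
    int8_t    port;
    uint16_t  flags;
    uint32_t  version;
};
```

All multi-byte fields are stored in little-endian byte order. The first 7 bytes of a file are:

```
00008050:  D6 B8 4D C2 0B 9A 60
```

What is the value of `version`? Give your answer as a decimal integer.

1620708290

`version` follows `port` (1 B), `flags` (2 B), so it starts at offset 1 + 2 = 3 and occupies 4 bytes.
Bytes at offsets 3..6: C2 0B 9A 60.
Little-endian stores the least-significant byte at the lowest address.
Reassemble most-significant byte first: 60 9A 0B C2 → 0x609A0BC2.
0x609A0BC2 = 1620708290.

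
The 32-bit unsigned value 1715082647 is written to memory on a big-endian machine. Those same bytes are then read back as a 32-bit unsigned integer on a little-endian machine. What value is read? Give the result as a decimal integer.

1715082647 in 32-bit hexadecimal is 0x663A1597.
Stored big-endian, the bytes at ascending addresses are 66 3A 15 97.
Read back as little-endian, the first byte is least significant, giving 0x97153A66.
0x97153A66 = 2534750822.

2534750822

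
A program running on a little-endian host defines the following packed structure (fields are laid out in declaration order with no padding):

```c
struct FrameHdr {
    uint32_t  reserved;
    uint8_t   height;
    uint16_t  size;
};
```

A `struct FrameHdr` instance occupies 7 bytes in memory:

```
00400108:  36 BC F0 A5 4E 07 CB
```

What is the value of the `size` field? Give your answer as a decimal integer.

51975

`size` follows `reserved` (4 B), `height` (1 B), so it starts at offset 4 + 1 = 5 and occupies 2 bytes.
Bytes at offsets 5..6: 07 CB.
Little-endian stores the least-significant byte at the lowest address.
Reassemble most-significant byte first: CB 07 → 0xCB07.
0xCB07 = 51975.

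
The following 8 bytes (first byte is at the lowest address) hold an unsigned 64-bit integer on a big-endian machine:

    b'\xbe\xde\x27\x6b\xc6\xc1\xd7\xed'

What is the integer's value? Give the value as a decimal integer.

13753473655885649901

Big-endian stores the most-significant byte at the lowest address.
The bytes are already most-significant first: 0xBEDE276BC6C1D7ED.
0xBEDE276BC6C1D7ED = 13753473655885649901.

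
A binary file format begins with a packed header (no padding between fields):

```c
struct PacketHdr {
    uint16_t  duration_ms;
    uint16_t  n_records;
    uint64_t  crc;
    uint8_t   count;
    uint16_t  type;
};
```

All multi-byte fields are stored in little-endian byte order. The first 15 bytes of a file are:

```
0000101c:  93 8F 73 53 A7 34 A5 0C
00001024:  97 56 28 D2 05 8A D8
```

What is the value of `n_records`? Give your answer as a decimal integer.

21363

`n_records` follows `duration_ms` (2 bytes), so it starts at byte offset 2 and occupies 2 bytes.
Bytes at offsets 2..3: 73 53.
Little-endian stores the least-significant byte at the lowest address.
Reassemble most-significant byte first: 53 73 → 0x5373.
0x5373 = 21363.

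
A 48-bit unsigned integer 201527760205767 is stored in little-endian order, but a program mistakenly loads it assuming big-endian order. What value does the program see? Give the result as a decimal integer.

219041450314167

201527760205767 in 48-bit hexadecimal is 0xB749D68F37C7.
Stored little-endian, the bytes at ascending addresses are C7 37 8F D6 49 B7.
Read back as big-endian, the last byte is least significant, giving 0xC7378FD649B7.
0xC7378FD649B7 = 219041450314167.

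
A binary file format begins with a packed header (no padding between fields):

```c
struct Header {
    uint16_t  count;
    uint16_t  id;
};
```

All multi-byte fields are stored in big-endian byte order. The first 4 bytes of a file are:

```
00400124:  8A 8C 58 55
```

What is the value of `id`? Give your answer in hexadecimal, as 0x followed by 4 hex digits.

`id` follows `count` (2 bytes), so it starts at byte offset 2 and occupies 2 bytes.
Bytes at offsets 2..3: 58 55.
In big-endian order the high byte comes first in memory.
The bytes are already most-significant first: 0x5855.

0x5855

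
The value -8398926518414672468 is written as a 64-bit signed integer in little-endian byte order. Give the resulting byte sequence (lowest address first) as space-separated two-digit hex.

AC FD 48 B7 D4 04 71 8B

Two's complement of -8398926518414672468 in 64 bits: 8398926518414672468 = 0x748EFB2B48B70254; invert → 0x8B7104D4B748FDAB; add 1 → 0x8B7104D4B748FDAC.
Split into bytes (most-significant first): 8B 71 04 D4 B7 48 FD AC.
In little-endian order the low byte comes first in memory.
So at ascending addresses the bytes are AC FD 48 B7 D4 04 71 8B.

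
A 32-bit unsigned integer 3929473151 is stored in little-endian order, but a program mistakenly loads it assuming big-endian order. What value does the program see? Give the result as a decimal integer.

2130720746

3929473151 in 32-bit hexadecimal is 0xEA37007F.
Stored little-endian, the bytes at ascending addresses are 7F 00 37 EA.
Read back as big-endian, the last byte is least significant, giving 0x7F0037EA.
0x7F0037EA = 2130720746.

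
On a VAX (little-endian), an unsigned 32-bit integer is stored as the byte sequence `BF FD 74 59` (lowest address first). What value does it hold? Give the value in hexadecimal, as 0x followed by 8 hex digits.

0x5974FDBF

Little-endian: lowest address holds the least-significant byte.
Reassemble most-significant byte first: 59 74 FD BF → 0x5974FDBF.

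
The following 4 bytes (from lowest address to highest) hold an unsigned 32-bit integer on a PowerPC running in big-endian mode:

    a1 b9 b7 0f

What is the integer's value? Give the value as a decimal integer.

In big-endian order the high byte comes first in memory.
The bytes are already most-significant first: 0xA1B9B70F.
0xA1B9B70F = 2713302799.

2713302799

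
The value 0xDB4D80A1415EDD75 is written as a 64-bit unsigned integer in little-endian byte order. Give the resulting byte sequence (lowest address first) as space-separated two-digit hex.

75 DD 5E 41 A1 80 4D DB

Split into bytes (most-significant first): DB 4D 80 A1 41 5E DD 75.
Little-endian stores the least-significant byte at the lowest address.
So at ascending addresses the bytes are 75 DD 5E 41 A1 80 4D DB.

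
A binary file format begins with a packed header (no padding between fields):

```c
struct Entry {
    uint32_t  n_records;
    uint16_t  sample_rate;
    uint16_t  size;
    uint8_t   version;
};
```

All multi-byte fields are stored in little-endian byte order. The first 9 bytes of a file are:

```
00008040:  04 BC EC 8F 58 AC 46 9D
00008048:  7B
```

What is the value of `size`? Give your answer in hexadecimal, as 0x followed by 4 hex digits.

`size` follows `n_records` (4 B), `sample_rate` (2 B), so it starts at offset 4 + 2 = 6 and occupies 2 bytes.
Bytes at offsets 6..7: 46 9D.
Little-endian stores the least-significant byte at the lowest address.
Reassemble most-significant byte first: 9D 46 → 0x9D46.

0x9D46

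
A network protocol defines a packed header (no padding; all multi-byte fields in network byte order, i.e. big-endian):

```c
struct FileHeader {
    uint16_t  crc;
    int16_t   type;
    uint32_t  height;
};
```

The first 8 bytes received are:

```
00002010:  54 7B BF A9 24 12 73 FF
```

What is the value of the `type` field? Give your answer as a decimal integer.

`type` follows `crc` (2 bytes), so it starts at byte offset 2 and occupies 2 bytes.
Bytes at offsets 2..3: BF A9.
Big-endian stores the most-significant byte at the lowest address.
The bytes are already most-significant first: 0xBFA9.
Top bit is set, so as a signed 16-bit value this is 0xBFA9 − 2^16 = -16471.

-16471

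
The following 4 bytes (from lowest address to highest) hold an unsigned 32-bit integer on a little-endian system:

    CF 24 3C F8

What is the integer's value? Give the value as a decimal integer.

4164691151

In little-endian order the low byte comes first in memory.
Reassemble most-significant byte first: F8 3C 24 CF → 0xF83C24CF.
0xF83C24CF = 4164691151.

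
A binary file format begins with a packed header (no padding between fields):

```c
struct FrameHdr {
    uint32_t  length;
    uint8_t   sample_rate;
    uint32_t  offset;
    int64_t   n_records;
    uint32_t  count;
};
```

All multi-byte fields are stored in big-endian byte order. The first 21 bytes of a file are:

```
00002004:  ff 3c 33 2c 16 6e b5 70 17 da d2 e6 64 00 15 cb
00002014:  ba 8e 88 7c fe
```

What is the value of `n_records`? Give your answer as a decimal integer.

`n_records` follows `length` (4 B), `sample_rate` (1 B), `offset` (4 B), so it starts at offset 4 + 1 + 4 = 9 and occupies 8 bytes.
Bytes at offsets 9..16: DA D2 E6 64 00 15 CB BA.
In big-endian order the high byte comes first in memory.
The bytes are already most-significant first: 0xDAD2E6640015CBBA.
Top bit is set, so as a signed 64-bit value this is 0xDAD2E6640015CBBA − 2^64 = -2678825511159477318.

-2678825511159477318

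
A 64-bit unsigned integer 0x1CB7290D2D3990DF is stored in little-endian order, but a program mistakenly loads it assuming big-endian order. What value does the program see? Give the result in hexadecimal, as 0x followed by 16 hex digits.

Stored little-endian, the bytes at ascending addresses are DF 90 39 2D 0D 29 B7 1C.
Read back as big-endian, the last byte is least significant, giving 0xDF90392D0D29B71C.

0xDF90392D0D29B71C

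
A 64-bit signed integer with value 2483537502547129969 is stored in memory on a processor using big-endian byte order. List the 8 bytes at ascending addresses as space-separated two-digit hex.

22 77 4C 33 41 AE B6 71

2483537502547129969 in hexadecimal, padded to 64 bits, is 0x22774C3341AEB671.
Split into bytes (most-significant first): 22 77 4C 33 41 AE B6 71.
In big-endian order the high byte comes first in memory.
So the memory order matches the most-significant-first order: 22 77 4C 33 41 AE B6 71.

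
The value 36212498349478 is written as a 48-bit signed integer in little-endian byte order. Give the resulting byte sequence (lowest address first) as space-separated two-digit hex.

36212498349478 in hexadecimal, padded to 48 bits, is 0x20EF6119BDA6.
Split into bytes (most-significant first): 20 EF 61 19 BD A6.
Little-endian stores the least-significant byte at the lowest address.
So at ascending addresses the bytes are A6 BD 19 61 EF 20.

A6 BD 19 61 EF 20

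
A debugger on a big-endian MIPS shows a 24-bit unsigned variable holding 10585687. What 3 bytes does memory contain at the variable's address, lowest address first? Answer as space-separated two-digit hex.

10585687 in hexadecimal, padded to 24 bits, is 0xA18657.
Split into bytes (most-significant first): A1 86 57.
Big-endian: lowest address holds the most-significant byte.
So the memory order matches the most-significant-first order: A1 86 57.

A1 86 57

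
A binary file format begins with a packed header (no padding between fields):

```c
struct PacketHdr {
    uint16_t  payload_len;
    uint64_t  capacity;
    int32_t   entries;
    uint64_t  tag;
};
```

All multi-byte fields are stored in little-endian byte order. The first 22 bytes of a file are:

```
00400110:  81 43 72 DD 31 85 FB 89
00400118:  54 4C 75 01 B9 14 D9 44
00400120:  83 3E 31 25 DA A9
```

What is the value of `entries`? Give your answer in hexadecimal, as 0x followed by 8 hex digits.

0x14B90175

`entries` follows `payload_len` (2 B), `capacity` (8 B), so it starts at offset 2 + 8 = 10 and occupies 4 bytes.
Bytes at offsets 10..13: 75 01 B9 14.
Little-endian: lowest address holds the least-significant byte.
Reassemble most-significant byte first: 14 B9 01 75 → 0x14B90175.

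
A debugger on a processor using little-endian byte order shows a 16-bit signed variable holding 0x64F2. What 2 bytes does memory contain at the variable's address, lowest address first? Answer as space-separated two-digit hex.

F2 64

Split into bytes (most-significant first): 64 F2.
Little-endian stores the least-significant byte at the lowest address.
So at ascending addresses the bytes are F2 64.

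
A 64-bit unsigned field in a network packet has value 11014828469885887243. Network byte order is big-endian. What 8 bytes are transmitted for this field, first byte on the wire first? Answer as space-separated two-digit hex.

11014828469885887243 in hexadecimal, padded to 64 bits, is 0x98DC88226168630B.
Split into bytes (most-significant first): 98 DC 88 22 61 68 63 0B.
In big-endian order the high byte comes first in memory.
So the memory order matches the most-significant-first order: 98 DC 88 22 61 68 63 0B.

98 DC 88 22 61 68 63 0B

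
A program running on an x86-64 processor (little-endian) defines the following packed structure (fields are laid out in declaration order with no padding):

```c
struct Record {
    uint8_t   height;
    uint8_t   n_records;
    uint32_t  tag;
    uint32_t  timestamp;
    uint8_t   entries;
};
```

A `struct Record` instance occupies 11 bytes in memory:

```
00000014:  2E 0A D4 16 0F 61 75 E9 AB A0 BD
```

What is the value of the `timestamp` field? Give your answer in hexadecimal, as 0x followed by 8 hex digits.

0xA0ABE975

`timestamp` follows `height` (1 B), `n_records` (1 B), `tag` (4 B), so it starts at offset 1 + 1 + 4 = 6 and occupies 4 bytes.
Bytes at offsets 6..9: 75 E9 AB A0.
Little-endian stores the least-significant byte at the lowest address.
Reassemble most-significant byte first: A0 AB E9 75 → 0xA0ABE975.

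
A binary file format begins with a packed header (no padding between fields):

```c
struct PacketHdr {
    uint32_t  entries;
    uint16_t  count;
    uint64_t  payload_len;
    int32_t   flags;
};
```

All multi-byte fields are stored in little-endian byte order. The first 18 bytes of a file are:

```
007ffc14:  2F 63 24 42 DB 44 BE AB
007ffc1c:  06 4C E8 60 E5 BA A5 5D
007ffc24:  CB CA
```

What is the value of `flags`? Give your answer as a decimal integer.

-892641883

`flags` follows `entries` (4 B), `count` (2 B), `payload_len` (8 B), so it starts at offset 4 + 2 + 8 = 14 and occupies 4 bytes.
Bytes at offsets 14..17: A5 5D CB CA.
Little-endian: lowest address holds the least-significant byte.
Reassemble most-significant byte first: CA CB 5D A5 → 0xCACB5DA5.
Top bit is set, so as a signed 32-bit value this is 0xCACB5DA5 − 2^32 = -892641883.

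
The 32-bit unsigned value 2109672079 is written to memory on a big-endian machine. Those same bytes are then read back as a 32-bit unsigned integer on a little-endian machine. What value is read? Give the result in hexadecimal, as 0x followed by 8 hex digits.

2109672079 in 32-bit hexadecimal is 0x7DBF0A8F.
Stored big-endian, the bytes at ascending addresses are 7D BF 0A 8F.
Read back as little-endian, the first byte is least significant, giving 0x8F0ABF7D.

0x8F0ABF7D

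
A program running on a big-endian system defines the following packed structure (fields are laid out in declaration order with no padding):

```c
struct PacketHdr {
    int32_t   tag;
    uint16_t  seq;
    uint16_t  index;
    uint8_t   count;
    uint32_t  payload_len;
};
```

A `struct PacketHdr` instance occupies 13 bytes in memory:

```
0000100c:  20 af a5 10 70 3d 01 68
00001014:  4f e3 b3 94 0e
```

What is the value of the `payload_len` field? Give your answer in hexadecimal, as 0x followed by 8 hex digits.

0xE3B3940E

`payload_len` follows `tag` (4 B), `seq` (2 B), `index` (2 B), `count` (1 B), so it starts at offset 4 + 2 + 2 + 1 = 9 and occupies 4 bytes.
Bytes at offsets 9..12: E3 B3 94 0E.
Big-endian: lowest address holds the most-significant byte.
The bytes are already most-significant first: 0xE3B3940E.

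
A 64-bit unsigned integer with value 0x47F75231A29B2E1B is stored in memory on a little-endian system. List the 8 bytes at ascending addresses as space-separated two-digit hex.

Split into bytes (most-significant first): 47 F7 52 31 A2 9B 2E 1B.
Little-endian: lowest address holds the least-significant byte.
So at ascending addresses the bytes are 1B 2E 9B A2 31 52 F7 47.

1B 2E 9B A2 31 52 F7 47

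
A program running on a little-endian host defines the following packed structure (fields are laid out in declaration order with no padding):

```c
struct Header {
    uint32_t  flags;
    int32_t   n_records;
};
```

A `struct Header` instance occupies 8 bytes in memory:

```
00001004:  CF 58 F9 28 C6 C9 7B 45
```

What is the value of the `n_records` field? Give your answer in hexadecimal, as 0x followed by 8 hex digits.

`n_records` follows `flags` (4 bytes), so it starts at byte offset 4 and occupies 4 bytes.
Bytes at offsets 4..7: C6 C9 7B 45.
In little-endian order the low byte comes first in memory.
Reassemble most-significant byte first: 45 7B C9 C6 → 0x457BC9C6.

0x457BC9C6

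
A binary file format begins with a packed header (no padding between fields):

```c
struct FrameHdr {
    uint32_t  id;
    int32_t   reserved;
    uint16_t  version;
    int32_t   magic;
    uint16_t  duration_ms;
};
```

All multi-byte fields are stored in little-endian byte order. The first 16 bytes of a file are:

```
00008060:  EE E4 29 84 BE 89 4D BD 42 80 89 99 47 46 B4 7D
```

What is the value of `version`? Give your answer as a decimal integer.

32834

`version` follows `id` (4 B), `reserved` (4 B), so it starts at offset 4 + 4 = 8 and occupies 2 bytes.
Bytes at offsets 8..9: 42 80.
Little-endian: lowest address holds the least-significant byte.
Reassemble most-significant byte first: 80 42 → 0x8042.
0x8042 = 32834.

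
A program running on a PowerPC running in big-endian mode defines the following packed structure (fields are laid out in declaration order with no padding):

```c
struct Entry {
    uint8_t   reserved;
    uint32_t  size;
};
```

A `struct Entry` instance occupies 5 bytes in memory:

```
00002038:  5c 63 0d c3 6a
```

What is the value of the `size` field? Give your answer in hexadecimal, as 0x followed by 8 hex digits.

0x630DC36A

`size` follows `reserved` (1 byte), so it starts at byte offset 1 and occupies 4 bytes.
Bytes at offsets 1..4: 63 0D C3 6A.
In big-endian order the high byte comes first in memory.
The bytes are already most-significant first: 0x630DC36A.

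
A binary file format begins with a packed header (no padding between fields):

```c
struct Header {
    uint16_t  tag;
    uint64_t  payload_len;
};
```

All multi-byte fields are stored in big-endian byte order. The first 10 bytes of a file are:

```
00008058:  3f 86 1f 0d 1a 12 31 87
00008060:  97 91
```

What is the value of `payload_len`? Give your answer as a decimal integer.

`payload_len` follows `tag` (2 bytes), so it starts at byte offset 2 and occupies 8 bytes.
Bytes at offsets 2..9: 1F 0D 1A 12 31 87 97 91.
In big-endian order the high byte comes first in memory.
The bytes are already most-significant first: 0x1F0D1A1231879791.
0x1F0D1A1231879791 = 2237473255315707793.

2237473255315707793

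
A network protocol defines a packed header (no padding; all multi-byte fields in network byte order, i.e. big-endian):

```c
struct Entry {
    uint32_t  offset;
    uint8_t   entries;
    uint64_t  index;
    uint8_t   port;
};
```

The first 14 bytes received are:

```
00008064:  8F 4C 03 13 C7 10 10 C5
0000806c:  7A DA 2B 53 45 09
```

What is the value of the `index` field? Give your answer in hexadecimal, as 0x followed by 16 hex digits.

0x1010C57ADA2B5345

`index` follows `offset` (4 B), `entries` (1 B), so it starts at offset 4 + 1 = 5 and occupies 8 bytes.
Bytes at offsets 5..12: 10 10 C5 7A DA 2B 53 45.
Big-endian: lowest address holds the most-significant byte.
The bytes are already most-significant first: 0x1010C57ADA2B5345.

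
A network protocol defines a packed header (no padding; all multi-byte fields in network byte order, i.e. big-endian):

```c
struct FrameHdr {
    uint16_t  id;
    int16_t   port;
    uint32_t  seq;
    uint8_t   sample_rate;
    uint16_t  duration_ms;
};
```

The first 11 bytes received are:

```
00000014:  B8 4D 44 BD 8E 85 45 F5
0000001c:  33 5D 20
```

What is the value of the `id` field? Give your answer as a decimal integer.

`id` is the first field, at byte offset 0, occupying 2 bytes.
Bytes at offsets 0..1: B8 4D.
Big-endian stores the most-significant byte at the lowest address.
The bytes are already most-significant first: 0xB84D.
0xB84D = 47181.

47181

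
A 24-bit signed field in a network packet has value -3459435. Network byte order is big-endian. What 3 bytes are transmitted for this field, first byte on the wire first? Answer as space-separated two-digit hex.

CB 36 95

Two's complement of -3459435 in 24 bits: 3459435 = 0x34C96B; invert → 0xCB3694; add 1 → 0xCB3695.
Split into bytes (most-significant first): CB 36 95.
Big-endian stores the most-significant byte at the lowest address.
So the memory order matches the most-significant-first order: CB 36 95.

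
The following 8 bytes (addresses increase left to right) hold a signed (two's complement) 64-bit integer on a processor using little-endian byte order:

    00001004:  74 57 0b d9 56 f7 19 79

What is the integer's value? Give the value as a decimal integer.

Little-endian stores the least-significant byte at the lowest address.
Reassemble most-significant byte first: 79 19 F7 56 D9 0B 57 74 → 0x7919F756D90B5774.
0x7919F756D90B5774 = 8726277705387693940.

8726277705387693940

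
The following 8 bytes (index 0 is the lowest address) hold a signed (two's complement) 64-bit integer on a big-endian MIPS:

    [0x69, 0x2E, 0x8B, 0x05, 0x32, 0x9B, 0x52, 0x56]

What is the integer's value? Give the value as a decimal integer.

Big-endian stores the most-significant byte at the lowest address.
The bytes are already most-significant first: 0x692E8B05329B5256.
0x692E8B05329B5256 = 7579148077351260758.

7579148077351260758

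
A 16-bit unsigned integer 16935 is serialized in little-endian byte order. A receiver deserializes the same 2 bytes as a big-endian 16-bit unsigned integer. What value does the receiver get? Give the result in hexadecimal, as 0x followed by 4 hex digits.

0x2742

16935 in 16-bit hexadecimal is 0x4227.
Stored little-endian, the bytes at ascending addresses are 27 42.
Read back as big-endian, the last byte is least significant, giving 0x2742.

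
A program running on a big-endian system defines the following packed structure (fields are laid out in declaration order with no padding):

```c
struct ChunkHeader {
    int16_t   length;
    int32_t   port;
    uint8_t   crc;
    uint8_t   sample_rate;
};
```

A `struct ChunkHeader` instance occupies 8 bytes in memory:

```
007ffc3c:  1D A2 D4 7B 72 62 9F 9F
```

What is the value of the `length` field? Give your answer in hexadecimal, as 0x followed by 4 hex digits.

`length` is the first field, at byte offset 0, occupying 2 bytes.
Bytes at offsets 0..1: 1D A2.
Big-endian: lowest address holds the most-significant byte.
The bytes are already most-significant first: 0x1DA2.

0x1DA2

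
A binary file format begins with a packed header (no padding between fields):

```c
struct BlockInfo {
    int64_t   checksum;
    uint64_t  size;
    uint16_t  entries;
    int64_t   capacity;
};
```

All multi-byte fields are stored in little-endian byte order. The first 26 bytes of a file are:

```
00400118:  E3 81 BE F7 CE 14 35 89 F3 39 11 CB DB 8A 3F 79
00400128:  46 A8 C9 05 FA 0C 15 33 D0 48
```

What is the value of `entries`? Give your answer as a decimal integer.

43078

`entries` follows `checksum` (8 B), `size` (8 B), so it starts at offset 8 + 8 = 16 and occupies 2 bytes.
Bytes at offsets 16..17: 46 A8.
In little-endian order the low byte comes first in memory.
Reassemble most-significant byte first: A8 46 → 0xA846.
0xA846 = 43078.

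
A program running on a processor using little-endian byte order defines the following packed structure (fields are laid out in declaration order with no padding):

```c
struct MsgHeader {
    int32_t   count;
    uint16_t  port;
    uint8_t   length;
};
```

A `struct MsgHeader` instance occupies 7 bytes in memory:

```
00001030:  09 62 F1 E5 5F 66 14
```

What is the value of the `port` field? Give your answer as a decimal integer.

26207

`port` follows `count` (4 bytes), so it starts at byte offset 4 and occupies 2 bytes.
Bytes at offsets 4..5: 5F 66.
In little-endian order the low byte comes first in memory.
Reassemble most-significant byte first: 66 5F → 0x665F.
0x665F = 26207.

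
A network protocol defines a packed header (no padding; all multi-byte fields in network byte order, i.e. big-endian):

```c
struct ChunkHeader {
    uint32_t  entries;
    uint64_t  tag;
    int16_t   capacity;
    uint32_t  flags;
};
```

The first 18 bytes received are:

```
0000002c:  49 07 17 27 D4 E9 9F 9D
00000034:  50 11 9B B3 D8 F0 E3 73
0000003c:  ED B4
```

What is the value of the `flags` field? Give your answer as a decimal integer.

3816025524

`flags` follows `entries` (4 B), `tag` (8 B), `capacity` (2 B), so it starts at offset 4 + 8 + 2 = 14 and occupies 4 bytes.
Bytes at offsets 14..17: E3 73 ED B4.
Big-endian: lowest address holds the most-significant byte.
The bytes are already most-significant first: 0xE373EDB4.
0xE373EDB4 = 3816025524.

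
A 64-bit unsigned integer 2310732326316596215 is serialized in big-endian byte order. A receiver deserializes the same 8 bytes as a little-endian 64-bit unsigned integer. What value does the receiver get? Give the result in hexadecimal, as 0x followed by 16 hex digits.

2310732326316596215 in 64-bit hexadecimal is 0x20115ECED91CDBF7.
Stored big-endian, the bytes at ascending addresses are 20 11 5E CE D9 1C DB F7.
Read back as little-endian, the first byte is least significant, giving 0xF7DB1CD9CE5E1120.

0xF7DB1CD9CE5E1120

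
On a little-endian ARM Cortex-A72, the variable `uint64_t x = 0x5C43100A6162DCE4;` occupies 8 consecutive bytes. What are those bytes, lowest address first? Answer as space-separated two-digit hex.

E4 DC 62 61 0A 10 43 5C

Split into bytes (most-significant first): 5C 43 10 0A 61 62 DC E4.
In little-endian order the low byte comes first in memory.
So at ascending addresses the bytes are E4 DC 62 61 0A 10 43 5C.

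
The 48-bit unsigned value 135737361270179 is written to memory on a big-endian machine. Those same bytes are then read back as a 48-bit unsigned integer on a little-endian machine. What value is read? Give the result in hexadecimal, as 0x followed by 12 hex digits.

0xA38533D1737B

135737361270179 in 48-bit hexadecimal is 0x7B73D13385A3.
Stored big-endian, the bytes at ascending addresses are 7B 73 D1 33 85 A3.
Read back as little-endian, the first byte is least significant, giving 0xA38533D1737B.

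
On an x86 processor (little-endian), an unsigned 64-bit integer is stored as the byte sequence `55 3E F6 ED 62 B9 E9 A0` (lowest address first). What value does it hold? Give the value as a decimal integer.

Little-endian: lowest address holds the least-significant byte.
Reassemble most-significant byte first: A0 E9 B9 62 ED F6 3E 55 → 0xA0E9B962EDF63E55.
0xA0E9B962EDF63E55 = 11595002550192324181.

11595002550192324181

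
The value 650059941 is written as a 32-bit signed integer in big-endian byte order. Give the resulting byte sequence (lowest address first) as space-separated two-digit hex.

26 BF 20 A5

650059941 in hexadecimal, padded to 32 bits, is 0x26BF20A5.
Split into bytes (most-significant first): 26 BF 20 A5.
Big-endian: lowest address holds the most-significant byte.
So the memory order matches the most-significant-first order: 26 BF 20 A5.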